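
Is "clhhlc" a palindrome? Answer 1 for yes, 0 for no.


Input: clhhlc
Reversed: clhhlc
  Compare pos 0 ('c') with pos 5 ('c'): match
  Compare pos 1 ('l') with pos 4 ('l'): match
  Compare pos 2 ('h') with pos 3 ('h'): match
Result: palindrome

1


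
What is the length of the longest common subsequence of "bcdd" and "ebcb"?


LCS of "bcdd" and "ebcb"
DP table:
           e    b    c    b
      0    0    0    0    0
  b   0    0    1    1    1
  c   0    0    1    2    2
  d   0    0    1    2    2
  d   0    0    1    2    2
LCS length = dp[4][4] = 2

2


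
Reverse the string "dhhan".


Input: dhhan
Reading characters right to left:
  Position 4: 'n'
  Position 3: 'a'
  Position 2: 'h'
  Position 1: 'h'
  Position 0: 'd'
Reversed: nahhd

nahhd


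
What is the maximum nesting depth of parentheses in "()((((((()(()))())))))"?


Input: "()((((((()(()))())))))"
Tracking depth:
  Position 0 '(': depth becomes 1
  Position 1 ')': depth becomes 0
  Position 2 '(': depth becomes 1
  Position 3 '(': depth becomes 2
  Position 4 '(': depth becomes 3
  Position 5 '(': depth becomes 4
  Position 6 '(': depth becomes 5
  Position 7 '(': depth becomes 6
  Position 8 '(': depth becomes 7
  Position 9 ')': depth becomes 6
  Position 10 '(': depth becomes 7
  Position 11 '(': depth becomes 8
  Position 12 ')': depth becomes 7
  Position 13 ')': depth becomes 6
  Position 14 ')': depth becomes 5
  Position 15 '(': depth becomes 6
  Position 16 ')': depth becomes 5
  Position 17 ')': depth becomes 4
  Position 18 ')': depth becomes 3
  Position 19 ')': depth becomes 2
  Position 20 ')': depth becomes 1
  Position 21 ')': depth becomes 0
Maximum depth reached: 8

8


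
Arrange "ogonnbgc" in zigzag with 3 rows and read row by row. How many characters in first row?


Zigzag "ogonnbgc" into 3 rows:
Placing characters:
  'o' => row 0
  'g' => row 1
  'o' => row 2
  'n' => row 1
  'n' => row 0
  'b' => row 1
  'g' => row 2
  'c' => row 1
Rows:
  Row 0: "on"
  Row 1: "gnbc"
  Row 2: "og"
First row length: 2

2


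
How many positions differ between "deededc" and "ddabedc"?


Comparing "deededc" and "ddabedc" position by position:
  Position 0: 'd' vs 'd' => same
  Position 1: 'e' vs 'd' => DIFFER
  Position 2: 'e' vs 'a' => DIFFER
  Position 3: 'd' vs 'b' => DIFFER
  Position 4: 'e' vs 'e' => same
  Position 5: 'd' vs 'd' => same
  Position 6: 'c' vs 'c' => same
Positions that differ: 3

3


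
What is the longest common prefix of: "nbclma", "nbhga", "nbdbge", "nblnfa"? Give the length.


Words: nbclma, nbhga, nbdbge, nblnfa
  Position 0: all 'n' => match
  Position 1: all 'b' => match
  Position 2: ('c', 'h', 'd', 'l') => mismatch, stop
LCP = "nb" (length 2)

2


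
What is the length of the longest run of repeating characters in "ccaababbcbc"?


Input: "ccaababbcbc"
Scanning for longest run:
  Position 1 ('c'): continues run of 'c', length=2
  Position 2 ('a'): new char, reset run to 1
  Position 3 ('a'): continues run of 'a', length=2
  Position 4 ('b'): new char, reset run to 1
  Position 5 ('a'): new char, reset run to 1
  Position 6 ('b'): new char, reset run to 1
  Position 7 ('b'): continues run of 'b', length=2
  Position 8 ('c'): new char, reset run to 1
  Position 9 ('b'): new char, reset run to 1
  Position 10 ('c'): new char, reset run to 1
Longest run: 'c' with length 2

2


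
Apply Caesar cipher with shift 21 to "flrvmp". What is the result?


Caesar cipher: shift "flrvmp" by 21
  'f' (pos 5) + 21 = pos 0 = 'a'
  'l' (pos 11) + 21 = pos 6 = 'g'
  'r' (pos 17) + 21 = pos 12 = 'm'
  'v' (pos 21) + 21 = pos 16 = 'q'
  'm' (pos 12) + 21 = pos 7 = 'h'
  'p' (pos 15) + 21 = pos 10 = 'k'
Result: agmqhk

agmqhk


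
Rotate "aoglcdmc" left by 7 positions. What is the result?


Input: "aoglcdmc", rotate left by 7
First 7 characters: "aoglcdm"
Remaining characters: "c"
Concatenate remaining + first: "c" + "aoglcdm" = "caoglcdm"

caoglcdm


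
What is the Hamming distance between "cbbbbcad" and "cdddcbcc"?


Comparing "cbbbbcad" and "cdddcbcc" position by position:
  Position 0: 'c' vs 'c' => same
  Position 1: 'b' vs 'd' => differ
  Position 2: 'b' vs 'd' => differ
  Position 3: 'b' vs 'd' => differ
  Position 4: 'b' vs 'c' => differ
  Position 5: 'c' vs 'b' => differ
  Position 6: 'a' vs 'c' => differ
  Position 7: 'd' vs 'c' => differ
Total differences (Hamming distance): 7

7


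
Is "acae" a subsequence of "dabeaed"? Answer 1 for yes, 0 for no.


Check if "acae" is a subsequence of "dabeaed"
Greedy scan:
  Position 0 ('d'): no match needed
  Position 1 ('a'): matches sub[0] = 'a'
  Position 2 ('b'): no match needed
  Position 3 ('e'): no match needed
  Position 4 ('a'): no match needed
  Position 5 ('e'): no match needed
  Position 6 ('d'): no match needed
Only matched 1/4 characters => not a subsequence

0


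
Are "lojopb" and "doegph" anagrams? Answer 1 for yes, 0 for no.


Strings: "lojopb", "doegph"
Sorted first:  bjloop
Sorted second: deghop
Differ at position 0: 'b' vs 'd' => not anagrams

0


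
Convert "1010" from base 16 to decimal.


Input: "1010" in base 16
Positional expansion:
  Digit '1' (value 1) x 16^3 = 4096
  Digit '0' (value 0) x 16^2 = 0
  Digit '1' (value 1) x 16^1 = 16
  Digit '0' (value 0) x 16^0 = 0
Sum = 4112

4112


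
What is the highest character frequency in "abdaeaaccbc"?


Input: abdaeaaccbc
Character counts:
  'a': 4
  'b': 2
  'c': 3
  'd': 1
  'e': 1
Maximum frequency: 4

4


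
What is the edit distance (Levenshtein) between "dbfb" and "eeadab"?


Computing edit distance: "dbfb" -> "eeadab"
DP table:
           e    e    a    d    a    b
      0    1    2    3    4    5    6
  d   1    1    2    3    3    4    5
  b   2    2    2    3    4    4    4
  f   3    3    3    3    4    5    5
  b   4    4    4    4    4    5    5
Edit distance = dp[4][6] = 5

5


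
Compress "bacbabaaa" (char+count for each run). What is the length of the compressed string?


Input: bacbabaaa
Runs:
  'b' x 1 => "b1"
  'a' x 1 => "a1"
  'c' x 1 => "c1"
  'b' x 1 => "b1"
  'a' x 1 => "a1"
  'b' x 1 => "b1"
  'a' x 3 => "a3"
Compressed: "b1a1c1b1a1b1a3"
Compressed length: 14

14


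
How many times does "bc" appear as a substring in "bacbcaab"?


Searching for "bc" in "bacbcaab"
Scanning each position:
  Position 0: "ba" => no
  Position 1: "ac" => no
  Position 2: "cb" => no
  Position 3: "bc" => MATCH
  Position 4: "ca" => no
  Position 5: "aa" => no
  Position 6: "ab" => no
Total occurrences: 1

1


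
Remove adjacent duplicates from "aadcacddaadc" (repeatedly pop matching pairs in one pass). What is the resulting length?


Input: aadcacddaadc
Stack-based adjacent duplicate removal:
  Read 'a': push. Stack: a
  Read 'a': matches stack top 'a' => pop. Stack: (empty)
  Read 'd': push. Stack: d
  Read 'c': push. Stack: dc
  Read 'a': push. Stack: dca
  Read 'c': push. Stack: dcac
  Read 'd': push. Stack: dcacd
  Read 'd': matches stack top 'd' => pop. Stack: dcac
  Read 'a': push. Stack: dcaca
  Read 'a': matches stack top 'a' => pop. Stack: dcac
  Read 'd': push. Stack: dcacd
  Read 'c': push. Stack: dcacdc
Final stack: "dcacdc" (length 6)

6


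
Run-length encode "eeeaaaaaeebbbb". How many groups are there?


Input: eeeaaaaaeebbbb
Scanning for consecutive runs:
  Group 1: 'e' x 3 (positions 0-2)
  Group 2: 'a' x 5 (positions 3-7)
  Group 3: 'e' x 2 (positions 8-9)
  Group 4: 'b' x 4 (positions 10-13)
Total groups: 4

4


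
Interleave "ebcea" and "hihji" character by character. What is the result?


Interleaving "ebcea" and "hihji":
  Position 0: 'e' from first, 'h' from second => "eh"
  Position 1: 'b' from first, 'i' from second => "bi"
  Position 2: 'c' from first, 'h' from second => "ch"
  Position 3: 'e' from first, 'j' from second => "ej"
  Position 4: 'a' from first, 'i' from second => "ai"
Result: ehbichejai

ehbichejai


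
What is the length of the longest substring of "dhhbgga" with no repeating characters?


Input: "dhhbgga"
Sliding window (track last position of each char):
  Position 0 ('d'): window [0,0] length 1 -- new best
  Position 1 ('h'): window [0,1] length 2 -- new best
  Position 2 ('h'): repeat (last at 1), move window start to 2
  Position 2 ('h'): window [2,2] length 1
  Position 3 ('b'): window [2,3] length 2
  Position 4 ('g'): window [2,4] length 3 -- new best
  Position 5 ('g'): repeat (last at 4), move window start to 5
  Position 5 ('g'): window [5,5] length 1
  Position 6 ('a'): window [5,6] length 2
Longest substring with no repeats: "hbg" with length 3

3


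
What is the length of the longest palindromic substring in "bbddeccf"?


Input: "bbddeccf"
Checking substrings for palindromes:
  [0:2] "bb" (len 2) => palindrome
  [2:4] "dd" (len 2) => palindrome
  [5:7] "cc" (len 2) => palindrome
Longest palindromic substring: "bb" with length 2

2


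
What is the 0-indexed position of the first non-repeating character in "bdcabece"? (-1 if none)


Input: bdcabece
Character frequencies:
  'a': 1
  'b': 2
  'c': 2
  'd': 1
  'e': 2
Scanning left to right for freq == 1:
  Position 0 ('b'): freq=2, skip
  Position 1 ('d'): unique! => answer = 1

1


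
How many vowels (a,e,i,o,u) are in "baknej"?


Input: baknej
Checking each character:
  'b' at position 0: consonant
  'a' at position 1: vowel (running total: 1)
  'k' at position 2: consonant
  'n' at position 3: consonant
  'e' at position 4: vowel (running total: 2)
  'j' at position 5: consonant
Total vowels: 2

2


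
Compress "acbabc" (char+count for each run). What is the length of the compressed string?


Input: acbabc
Runs:
  'a' x 1 => "a1"
  'c' x 1 => "c1"
  'b' x 1 => "b1"
  'a' x 1 => "a1"
  'b' x 1 => "b1"
  'c' x 1 => "c1"
Compressed: "a1c1b1a1b1c1"
Compressed length: 12

12


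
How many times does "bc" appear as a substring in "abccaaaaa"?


Searching for "bc" in "abccaaaaa"
Scanning each position:
  Position 0: "ab" => no
  Position 1: "bc" => MATCH
  Position 2: "cc" => no
  Position 3: "ca" => no
  Position 4: "aa" => no
  Position 5: "aa" => no
  Position 6: "aa" => no
  Position 7: "aa" => no
Total occurrences: 1

1


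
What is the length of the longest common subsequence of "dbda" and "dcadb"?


LCS of "dbda" and "dcadb"
DP table:
           d    c    a    d    b
      0    0    0    0    0    0
  d   0    1    1    1    1    1
  b   0    1    1    1    1    2
  d   0    1    1    1    2    2
  a   0    1    1    2    2    2
LCS length = dp[4][5] = 2

2


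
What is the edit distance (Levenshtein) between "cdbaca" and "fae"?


Computing edit distance: "cdbaca" -> "fae"
DP table:
           f    a    e
      0    1    2    3
  c   1    1    2    3
  d   2    2    2    3
  b   3    3    3    3
  a   4    4    3    4
  c   5    5    4    4
  a   6    6    5    5
Edit distance = dp[6][3] = 5

5


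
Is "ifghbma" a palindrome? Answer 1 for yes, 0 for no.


Input: ifghbma
Reversed: ambhgfi
  Compare pos 0 ('i') with pos 6 ('a'): MISMATCH
  Compare pos 1 ('f') with pos 5 ('m'): MISMATCH
  Compare pos 2 ('g') with pos 4 ('b'): MISMATCH
Result: not a palindrome

0


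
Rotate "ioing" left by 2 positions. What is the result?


Input: "ioing", rotate left by 2
First 2 characters: "io"
Remaining characters: "ing"
Concatenate remaining + first: "ing" + "io" = "ingio"

ingio


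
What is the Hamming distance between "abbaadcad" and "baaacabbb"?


Comparing "abbaadcad" and "baaacabbb" position by position:
  Position 0: 'a' vs 'b' => differ
  Position 1: 'b' vs 'a' => differ
  Position 2: 'b' vs 'a' => differ
  Position 3: 'a' vs 'a' => same
  Position 4: 'a' vs 'c' => differ
  Position 5: 'd' vs 'a' => differ
  Position 6: 'c' vs 'b' => differ
  Position 7: 'a' vs 'b' => differ
  Position 8: 'd' vs 'b' => differ
Total differences (Hamming distance): 8

8


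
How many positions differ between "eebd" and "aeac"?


Comparing "eebd" and "aeac" position by position:
  Position 0: 'e' vs 'a' => DIFFER
  Position 1: 'e' vs 'e' => same
  Position 2: 'b' vs 'a' => DIFFER
  Position 3: 'd' vs 'c' => DIFFER
Positions that differ: 3

3


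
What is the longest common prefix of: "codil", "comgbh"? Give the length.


Words: codil, comgbh
  Position 0: all 'c' => match
  Position 1: all 'o' => match
  Position 2: ('d', 'm') => mismatch, stop
LCP = "co" (length 2)

2


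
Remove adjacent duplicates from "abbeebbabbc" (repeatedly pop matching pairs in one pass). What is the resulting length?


Input: abbeebbabbc
Stack-based adjacent duplicate removal:
  Read 'a': push. Stack: a
  Read 'b': push. Stack: ab
  Read 'b': matches stack top 'b' => pop. Stack: a
  Read 'e': push. Stack: ae
  Read 'e': matches stack top 'e' => pop. Stack: a
  Read 'b': push. Stack: ab
  Read 'b': matches stack top 'b' => pop. Stack: a
  Read 'a': matches stack top 'a' => pop. Stack: (empty)
  Read 'b': push. Stack: b
  Read 'b': matches stack top 'b' => pop. Stack: (empty)
  Read 'c': push. Stack: c
Final stack: "c" (length 1)

1


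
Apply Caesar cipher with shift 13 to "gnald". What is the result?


Caesar cipher: shift "gnald" by 13
  'g' (pos 6) + 13 = pos 19 = 't'
  'n' (pos 13) + 13 = pos 0 = 'a'
  'a' (pos 0) + 13 = pos 13 = 'n'
  'l' (pos 11) + 13 = pos 24 = 'y'
  'd' (pos 3) + 13 = pos 16 = 'q'
Result: tanyq

tanyq


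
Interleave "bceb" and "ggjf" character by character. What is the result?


Interleaving "bceb" and "ggjf":
  Position 0: 'b' from first, 'g' from second => "bg"
  Position 1: 'c' from first, 'g' from second => "cg"
  Position 2: 'e' from first, 'j' from second => "ej"
  Position 3: 'b' from first, 'f' from second => "bf"
Result: bgcgejbf

bgcgejbf


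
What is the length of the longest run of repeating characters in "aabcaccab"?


Input: "aabcaccab"
Scanning for longest run:
  Position 1 ('a'): continues run of 'a', length=2
  Position 2 ('b'): new char, reset run to 1
  Position 3 ('c'): new char, reset run to 1
  Position 4 ('a'): new char, reset run to 1
  Position 5 ('c'): new char, reset run to 1
  Position 6 ('c'): continues run of 'c', length=2
  Position 7 ('a'): new char, reset run to 1
  Position 8 ('b'): new char, reset run to 1
Longest run: 'a' with length 2

2


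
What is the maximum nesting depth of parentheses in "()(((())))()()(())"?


Input: "()(((())))()()(())"
Tracking depth:
  Position 0 '(': depth becomes 1
  Position 1 ')': depth becomes 0
  Position 2 '(': depth becomes 1
  Position 3 '(': depth becomes 2
  Position 4 '(': depth becomes 3
  Position 5 '(': depth becomes 4
  Position 6 ')': depth becomes 3
  Position 7 ')': depth becomes 2
  Position 8 ')': depth becomes 1
  Position 9 ')': depth becomes 0
  Position 10 '(': depth becomes 1
  Position 11 ')': depth becomes 0
  Position 12 '(': depth becomes 1
  Position 13 ')': depth becomes 0
  Position 14 '(': depth becomes 1
  Position 15 '(': depth becomes 2
  Position 16 ')': depth becomes 1
  Position 17 ')': depth becomes 0
Maximum depth reached: 4

4


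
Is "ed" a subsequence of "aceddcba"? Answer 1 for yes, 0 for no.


Check if "ed" is a subsequence of "aceddcba"
Greedy scan:
  Position 0 ('a'): no match needed
  Position 1 ('c'): no match needed
  Position 2 ('e'): matches sub[0] = 'e'
  Position 3 ('d'): matches sub[1] = 'd'
  Position 4 ('d'): no match needed
  Position 5 ('c'): no match needed
  Position 6 ('b'): no match needed
  Position 7 ('a'): no match needed
All 2 characters matched => is a subsequence

1


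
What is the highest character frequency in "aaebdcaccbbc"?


Input: aaebdcaccbbc
Character counts:
  'a': 3
  'b': 3
  'c': 4
  'd': 1
  'e': 1
Maximum frequency: 4

4


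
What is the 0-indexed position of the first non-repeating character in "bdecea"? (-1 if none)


Input: bdecea
Character frequencies:
  'a': 1
  'b': 1
  'c': 1
  'd': 1
  'e': 2
Scanning left to right for freq == 1:
  Position 0 ('b'): unique! => answer = 0

0


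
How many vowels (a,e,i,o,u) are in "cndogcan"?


Input: cndogcan
Checking each character:
  'c' at position 0: consonant
  'n' at position 1: consonant
  'd' at position 2: consonant
  'o' at position 3: vowel (running total: 1)
  'g' at position 4: consonant
  'c' at position 5: consonant
  'a' at position 6: vowel (running total: 2)
  'n' at position 7: consonant
Total vowels: 2

2


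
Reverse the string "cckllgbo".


Input: cckllgbo
Reading characters right to left:
  Position 7: 'o'
  Position 6: 'b'
  Position 5: 'g'
  Position 4: 'l'
  Position 3: 'l'
  Position 2: 'k'
  Position 1: 'c'
  Position 0: 'c'
Reversed: obgllkcc

obgllkcc


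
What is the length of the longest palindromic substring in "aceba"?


Input: "aceba"
Checking substrings for palindromes:
  No multi-char palindromic substrings found
Longest palindromic substring: "a" with length 1

1


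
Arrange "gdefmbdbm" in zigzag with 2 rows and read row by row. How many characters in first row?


Zigzag "gdefmbdbm" into 2 rows:
Placing characters:
  'g' => row 0
  'd' => row 1
  'e' => row 0
  'f' => row 1
  'm' => row 0
  'b' => row 1
  'd' => row 0
  'b' => row 1
  'm' => row 0
Rows:
  Row 0: "gemdm"
  Row 1: "dfbb"
First row length: 5

5


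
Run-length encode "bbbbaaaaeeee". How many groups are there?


Input: bbbbaaaaeeee
Scanning for consecutive runs:
  Group 1: 'b' x 4 (positions 0-3)
  Group 2: 'a' x 4 (positions 4-7)
  Group 3: 'e' x 4 (positions 8-11)
Total groups: 3

3


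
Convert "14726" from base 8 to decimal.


Input: "14726" in base 8
Positional expansion:
  Digit '1' (value 1) x 8^4 = 4096
  Digit '4' (value 4) x 8^3 = 2048
  Digit '7' (value 7) x 8^2 = 448
  Digit '2' (value 2) x 8^1 = 16
  Digit '6' (value 6) x 8^0 = 6
Sum = 6614

6614


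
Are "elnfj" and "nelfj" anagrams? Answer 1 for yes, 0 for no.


Strings: "elnfj", "nelfj"
Sorted first:  efjln
Sorted second: efjln
Sorted forms match => anagrams

1


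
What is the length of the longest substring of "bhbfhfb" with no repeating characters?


Input: "bhbfhfb"
Sliding window (track last position of each char):
  Position 0 ('b'): window [0,0] length 1 -- new best
  Position 1 ('h'): window [0,1] length 2 -- new best
  Position 2 ('b'): repeat (last at 0), move window start to 1
  Position 2 ('b'): window [1,2] length 2
  Position 3 ('f'): window [1,3] length 3 -- new best
  Position 4 ('h'): repeat (last at 1), move window start to 2
  Position 4 ('h'): window [2,4] length 3
  Position 5 ('f'): repeat (last at 3), move window start to 4
  Position 5 ('f'): window [4,5] length 2
  Position 6 ('b'): window [4,6] length 3
Longest substring with no repeats: "hbf" with length 3

3


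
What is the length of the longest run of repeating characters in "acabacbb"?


Input: "acabacbb"
Scanning for longest run:
  Position 1 ('c'): new char, reset run to 1
  Position 2 ('a'): new char, reset run to 1
  Position 3 ('b'): new char, reset run to 1
  Position 4 ('a'): new char, reset run to 1
  Position 5 ('c'): new char, reset run to 1
  Position 6 ('b'): new char, reset run to 1
  Position 7 ('b'): continues run of 'b', length=2
Longest run: 'b' with length 2

2


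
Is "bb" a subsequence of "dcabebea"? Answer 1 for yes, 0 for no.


Check if "bb" is a subsequence of "dcabebea"
Greedy scan:
  Position 0 ('d'): no match needed
  Position 1 ('c'): no match needed
  Position 2 ('a'): no match needed
  Position 3 ('b'): matches sub[0] = 'b'
  Position 4 ('e'): no match needed
  Position 5 ('b'): matches sub[1] = 'b'
  Position 6 ('e'): no match needed
  Position 7 ('a'): no match needed
All 2 characters matched => is a subsequence

1


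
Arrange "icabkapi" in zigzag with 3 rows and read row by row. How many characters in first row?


Zigzag "icabkapi" into 3 rows:
Placing characters:
  'i' => row 0
  'c' => row 1
  'a' => row 2
  'b' => row 1
  'k' => row 0
  'a' => row 1
  'p' => row 2
  'i' => row 1
Rows:
  Row 0: "ik"
  Row 1: "cbai"
  Row 2: "ap"
First row length: 2

2


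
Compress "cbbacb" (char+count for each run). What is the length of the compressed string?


Input: cbbacb
Runs:
  'c' x 1 => "c1"
  'b' x 2 => "b2"
  'a' x 1 => "a1"
  'c' x 1 => "c1"
  'b' x 1 => "b1"
Compressed: "c1b2a1c1b1"
Compressed length: 10

10


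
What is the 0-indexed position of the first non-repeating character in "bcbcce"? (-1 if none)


Input: bcbcce
Character frequencies:
  'b': 2
  'c': 3
  'e': 1
Scanning left to right for freq == 1:
  Position 0 ('b'): freq=2, skip
  Position 1 ('c'): freq=3, skip
  Position 2 ('b'): freq=2, skip
  Position 3 ('c'): freq=3, skip
  Position 4 ('c'): freq=3, skip
  Position 5 ('e'): unique! => answer = 5

5


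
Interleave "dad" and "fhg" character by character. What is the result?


Interleaving "dad" and "fhg":
  Position 0: 'd' from first, 'f' from second => "df"
  Position 1: 'a' from first, 'h' from second => "ah"
  Position 2: 'd' from first, 'g' from second => "dg"
Result: dfahdg

dfahdg


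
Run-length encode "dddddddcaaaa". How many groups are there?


Input: dddddddcaaaa
Scanning for consecutive runs:
  Group 1: 'd' x 7 (positions 0-6)
  Group 2: 'c' x 1 (positions 7-7)
  Group 3: 'a' x 4 (positions 8-11)
Total groups: 3

3


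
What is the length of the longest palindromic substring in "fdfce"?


Input: "fdfce"
Checking substrings for palindromes:
  [0:3] "fdf" (len 3) => palindrome
Longest palindromic substring: "fdf" with length 3

3


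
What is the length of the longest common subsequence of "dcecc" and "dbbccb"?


LCS of "dcecc" and "dbbccb"
DP table:
           d    b    b    c    c    b
      0    0    0    0    0    0    0
  d   0    1    1    1    1    1    1
  c   0    1    1    1    2    2    2
  e   0    1    1    1    2    2    2
  c   0    1    1    1    2    3    3
  c   0    1    1    1    2    3    3
LCS length = dp[5][6] = 3

3


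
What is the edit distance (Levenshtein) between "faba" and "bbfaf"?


Computing edit distance: "faba" -> "bbfaf"
DP table:
           b    b    f    a    f
      0    1    2    3    4    5
  f   1    1    2    2    3    4
  a   2    2    2    3    2    3
  b   3    2    2    3    3    3
  a   4    3    3    3    3    4
Edit distance = dp[4][5] = 4

4


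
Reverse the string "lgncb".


Input: lgncb
Reading characters right to left:
  Position 4: 'b'
  Position 3: 'c'
  Position 2: 'n'
  Position 1: 'g'
  Position 0: 'l'
Reversed: bcngl

bcngl


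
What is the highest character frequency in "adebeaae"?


Input: adebeaae
Character counts:
  'a': 3
  'b': 1
  'd': 1
  'e': 3
Maximum frequency: 3

3


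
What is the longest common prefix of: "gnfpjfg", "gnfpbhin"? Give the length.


Words: gnfpjfg, gnfpbhin
  Position 0: all 'g' => match
  Position 1: all 'n' => match
  Position 2: all 'f' => match
  Position 3: all 'p' => match
  Position 4: ('j', 'b') => mismatch, stop
LCP = "gnfp" (length 4)

4


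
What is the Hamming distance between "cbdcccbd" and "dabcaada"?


Comparing "cbdcccbd" and "dabcaada" position by position:
  Position 0: 'c' vs 'd' => differ
  Position 1: 'b' vs 'a' => differ
  Position 2: 'd' vs 'b' => differ
  Position 3: 'c' vs 'c' => same
  Position 4: 'c' vs 'a' => differ
  Position 5: 'c' vs 'a' => differ
  Position 6: 'b' vs 'd' => differ
  Position 7: 'd' vs 'a' => differ
Total differences (Hamming distance): 7

7


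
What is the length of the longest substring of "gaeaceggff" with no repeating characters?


Input: "gaeaceggff"
Sliding window (track last position of each char):
  Position 0 ('g'): window [0,0] length 1 -- new best
  Position 1 ('a'): window [0,1] length 2 -- new best
  Position 2 ('e'): window [0,2] length 3 -- new best
  Position 3 ('a'): repeat (last at 1), move window start to 2
  Position 3 ('a'): window [2,3] length 2
  Position 4 ('c'): window [2,4] length 3
  Position 5 ('e'): repeat (last at 2), move window start to 3
  Position 5 ('e'): window [3,5] length 3
  Position 6 ('g'): window [3,6] length 4 -- new best
  Position 7 ('g'): repeat (last at 6), move window start to 7
  Position 7 ('g'): window [7,7] length 1
  Position 8 ('f'): window [7,8] length 2
  Position 9 ('f'): repeat (last at 8), move window start to 9
  Position 9 ('f'): window [9,9] length 1
Longest substring with no repeats: "aceg" with length 4

4


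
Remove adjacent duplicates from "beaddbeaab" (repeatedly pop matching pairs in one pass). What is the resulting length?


Input: beaddbeaab
Stack-based adjacent duplicate removal:
  Read 'b': push. Stack: b
  Read 'e': push. Stack: be
  Read 'a': push. Stack: bea
  Read 'd': push. Stack: bead
  Read 'd': matches stack top 'd' => pop. Stack: bea
  Read 'b': push. Stack: beab
  Read 'e': push. Stack: beabe
  Read 'a': push. Stack: beabea
  Read 'a': matches stack top 'a' => pop. Stack: beabe
  Read 'b': push. Stack: beabeb
Final stack: "beabeb" (length 6)

6


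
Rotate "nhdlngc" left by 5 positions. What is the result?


Input: "nhdlngc", rotate left by 5
First 5 characters: "nhdln"
Remaining characters: "gc"
Concatenate remaining + first: "gc" + "nhdln" = "gcnhdln"

gcnhdln


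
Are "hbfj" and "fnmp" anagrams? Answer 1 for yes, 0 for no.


Strings: "hbfj", "fnmp"
Sorted first:  bfhj
Sorted second: fmnp
Differ at position 0: 'b' vs 'f' => not anagrams

0


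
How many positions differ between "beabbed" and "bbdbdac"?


Comparing "beabbed" and "bbdbdac" position by position:
  Position 0: 'b' vs 'b' => same
  Position 1: 'e' vs 'b' => DIFFER
  Position 2: 'a' vs 'd' => DIFFER
  Position 3: 'b' vs 'b' => same
  Position 4: 'b' vs 'd' => DIFFER
  Position 5: 'e' vs 'a' => DIFFER
  Position 6: 'd' vs 'c' => DIFFER
Positions that differ: 5

5


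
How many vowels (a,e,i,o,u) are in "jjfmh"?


Input: jjfmh
Checking each character:
  'j' at position 0: consonant
  'j' at position 1: consonant
  'f' at position 2: consonant
  'm' at position 3: consonant
  'h' at position 4: consonant
Total vowels: 0

0


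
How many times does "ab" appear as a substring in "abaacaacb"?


Searching for "ab" in "abaacaacb"
Scanning each position:
  Position 0: "ab" => MATCH
  Position 1: "ba" => no
  Position 2: "aa" => no
  Position 3: "ac" => no
  Position 4: "ca" => no
  Position 5: "aa" => no
  Position 6: "ac" => no
  Position 7: "cb" => no
Total occurrences: 1

1


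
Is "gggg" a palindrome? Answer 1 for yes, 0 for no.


Input: gggg
Reversed: gggg
  Compare pos 0 ('g') with pos 3 ('g'): match
  Compare pos 1 ('g') with pos 2 ('g'): match
Result: palindrome

1


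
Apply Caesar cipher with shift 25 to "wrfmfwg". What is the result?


Caesar cipher: shift "wrfmfwg" by 25
  'w' (pos 22) + 25 = pos 21 = 'v'
  'r' (pos 17) + 25 = pos 16 = 'q'
  'f' (pos 5) + 25 = pos 4 = 'e'
  'm' (pos 12) + 25 = pos 11 = 'l'
  'f' (pos 5) + 25 = pos 4 = 'e'
  'w' (pos 22) + 25 = pos 21 = 'v'
  'g' (pos 6) + 25 = pos 5 = 'f'
Result: vqelevf

vqelevf


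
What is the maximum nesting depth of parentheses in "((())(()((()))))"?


Input: "((())(()((()))))"
Tracking depth:
  Position 0 '(': depth becomes 1
  Position 1 '(': depth becomes 2
  Position 2 '(': depth becomes 3
  Position 3 ')': depth becomes 2
  Position 4 ')': depth becomes 1
  Position 5 '(': depth becomes 2
  Position 6 '(': depth becomes 3
  Position 7 ')': depth becomes 2
  Position 8 '(': depth becomes 3
  Position 9 '(': depth becomes 4
  Position 10 '(': depth becomes 5
  Position 11 ')': depth becomes 4
  Position 12 ')': depth becomes 3
  Position 13 ')': depth becomes 2
  Position 14 ')': depth becomes 1
  Position 15 ')': depth becomes 0
Maximum depth reached: 5

5


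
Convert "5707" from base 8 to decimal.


Input: "5707" in base 8
Positional expansion:
  Digit '5' (value 5) x 8^3 = 2560
  Digit '7' (value 7) x 8^2 = 448
  Digit '0' (value 0) x 8^1 = 0
  Digit '7' (value 7) x 8^0 = 7
Sum = 3015

3015


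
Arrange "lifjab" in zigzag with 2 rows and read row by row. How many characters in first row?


Zigzag "lifjab" into 2 rows:
Placing characters:
  'l' => row 0
  'i' => row 1
  'f' => row 0
  'j' => row 1
  'a' => row 0
  'b' => row 1
Rows:
  Row 0: "lfa"
  Row 1: "ijb"
First row length: 3

3


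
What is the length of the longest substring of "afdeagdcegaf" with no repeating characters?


Input: "afdeagdcegaf"
Sliding window (track last position of each char):
  Position 0 ('a'): window [0,0] length 1 -- new best
  Position 1 ('f'): window [0,1] length 2 -- new best
  Position 2 ('d'): window [0,2] length 3 -- new best
  Position 3 ('e'): window [0,3] length 4 -- new best
  Position 4 ('a'): repeat (last at 0), move window start to 1
  Position 4 ('a'): window [1,4] length 4
  Position 5 ('g'): window [1,5] length 5 -- new best
  Position 6 ('d'): repeat (last at 2), move window start to 3
  Position 6 ('d'): window [3,6] length 4
  Position 7 ('c'): window [3,7] length 5
  Position 8 ('e'): repeat (last at 3), move window start to 4
  Position 8 ('e'): window [4,8] length 5
  Position 9 ('g'): repeat (last at 5), move window start to 6
  Position 9 ('g'): window [6,9] length 4
  Position 10 ('a'): window [6,10] length 5
  Position 11 ('f'): window [6,11] length 6 -- new best
Longest substring with no repeats: "dcegaf" with length 6

6


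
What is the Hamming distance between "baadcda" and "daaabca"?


Comparing "baadcda" and "daaabca" position by position:
  Position 0: 'b' vs 'd' => differ
  Position 1: 'a' vs 'a' => same
  Position 2: 'a' vs 'a' => same
  Position 3: 'd' vs 'a' => differ
  Position 4: 'c' vs 'b' => differ
  Position 5: 'd' vs 'c' => differ
  Position 6: 'a' vs 'a' => same
Total differences (Hamming distance): 4

4


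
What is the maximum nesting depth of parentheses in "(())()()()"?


Input: "(())()()()"
Tracking depth:
  Position 0 '(': depth becomes 1
  Position 1 '(': depth becomes 2
  Position 2 ')': depth becomes 1
  Position 3 ')': depth becomes 0
  Position 4 '(': depth becomes 1
  Position 5 ')': depth becomes 0
  Position 6 '(': depth becomes 1
  Position 7 ')': depth becomes 0
  Position 8 '(': depth becomes 1
  Position 9 ')': depth becomes 0
Maximum depth reached: 2

2


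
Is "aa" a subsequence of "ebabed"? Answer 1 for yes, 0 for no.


Check if "aa" is a subsequence of "ebabed"
Greedy scan:
  Position 0 ('e'): no match needed
  Position 1 ('b'): no match needed
  Position 2 ('a'): matches sub[0] = 'a'
  Position 3 ('b'): no match needed
  Position 4 ('e'): no match needed
  Position 5 ('d'): no match needed
Only matched 1/2 characters => not a subsequence

0


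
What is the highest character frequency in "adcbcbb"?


Input: adcbcbb
Character counts:
  'a': 1
  'b': 3
  'c': 2
  'd': 1
Maximum frequency: 3

3


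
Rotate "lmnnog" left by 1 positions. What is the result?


Input: "lmnnog", rotate left by 1
First 1 characters: "l"
Remaining characters: "mnnog"
Concatenate remaining + first: "mnnog" + "l" = "mnnogl"

mnnogl


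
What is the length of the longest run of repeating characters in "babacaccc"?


Input: "babacaccc"
Scanning for longest run:
  Position 1 ('a'): new char, reset run to 1
  Position 2 ('b'): new char, reset run to 1
  Position 3 ('a'): new char, reset run to 1
  Position 4 ('c'): new char, reset run to 1
  Position 5 ('a'): new char, reset run to 1
  Position 6 ('c'): new char, reset run to 1
  Position 7 ('c'): continues run of 'c', length=2
  Position 8 ('c'): continues run of 'c', length=3
Longest run: 'c' with length 3

3


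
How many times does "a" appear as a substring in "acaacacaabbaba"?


Searching for "a" in "acaacacaabbaba"
Scanning each position:
  Position 0: "a" => MATCH
  Position 1: "c" => no
  Position 2: "a" => MATCH
  Position 3: "a" => MATCH
  Position 4: "c" => no
  Position 5: "a" => MATCH
  Position 6: "c" => no
  Position 7: "a" => MATCH
  Position 8: "a" => MATCH
  Position 9: "b" => no
  Position 10: "b" => no
  Position 11: "a" => MATCH
  Position 12: "b" => no
  Position 13: "a" => MATCH
Total occurrences: 8

8


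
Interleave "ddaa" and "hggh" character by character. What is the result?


Interleaving "ddaa" and "hggh":
  Position 0: 'd' from first, 'h' from second => "dh"
  Position 1: 'd' from first, 'g' from second => "dg"
  Position 2: 'a' from first, 'g' from second => "ag"
  Position 3: 'a' from first, 'h' from second => "ah"
Result: dhdgagah

dhdgagah


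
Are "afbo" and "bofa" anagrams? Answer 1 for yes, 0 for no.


Strings: "afbo", "bofa"
Sorted first:  abfo
Sorted second: abfo
Sorted forms match => anagrams

1


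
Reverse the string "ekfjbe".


Input: ekfjbe
Reading characters right to left:
  Position 5: 'e'
  Position 4: 'b'
  Position 3: 'j'
  Position 2: 'f'
  Position 1: 'k'
  Position 0: 'e'
Reversed: ebjfke

ebjfke


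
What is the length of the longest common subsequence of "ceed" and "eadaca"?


LCS of "ceed" and "eadaca"
DP table:
           e    a    d    a    c    a
      0    0    0    0    0    0    0
  c   0    0    0    0    0    1    1
  e   0    1    1    1    1    1    1
  e   0    1    1    1    1    1    1
  d   0    1    1    2    2    2    2
LCS length = dp[4][6] = 2

2


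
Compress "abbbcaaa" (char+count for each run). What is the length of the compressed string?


Input: abbbcaaa
Runs:
  'a' x 1 => "a1"
  'b' x 3 => "b3"
  'c' x 1 => "c1"
  'a' x 3 => "a3"
Compressed: "a1b3c1a3"
Compressed length: 8

8


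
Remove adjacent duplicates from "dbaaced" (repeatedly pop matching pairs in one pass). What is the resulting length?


Input: dbaaced
Stack-based adjacent duplicate removal:
  Read 'd': push. Stack: d
  Read 'b': push. Stack: db
  Read 'a': push. Stack: dba
  Read 'a': matches stack top 'a' => pop. Stack: db
  Read 'c': push. Stack: dbc
  Read 'e': push. Stack: dbce
  Read 'd': push. Stack: dbced
Final stack: "dbced" (length 5)

5


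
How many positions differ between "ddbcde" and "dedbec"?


Comparing "ddbcde" and "dedbec" position by position:
  Position 0: 'd' vs 'd' => same
  Position 1: 'd' vs 'e' => DIFFER
  Position 2: 'b' vs 'd' => DIFFER
  Position 3: 'c' vs 'b' => DIFFER
  Position 4: 'd' vs 'e' => DIFFER
  Position 5: 'e' vs 'c' => DIFFER
Positions that differ: 5

5


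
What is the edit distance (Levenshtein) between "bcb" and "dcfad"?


Computing edit distance: "bcb" -> "dcfad"
DP table:
           d    c    f    a    d
      0    1    2    3    4    5
  b   1    1    2    3    4    5
  c   2    2    1    2    3    4
  b   3    3    2    2    3    4
Edit distance = dp[3][5] = 4

4


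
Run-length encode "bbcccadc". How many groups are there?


Input: bbcccadc
Scanning for consecutive runs:
  Group 1: 'b' x 2 (positions 0-1)
  Group 2: 'c' x 3 (positions 2-4)
  Group 3: 'a' x 1 (positions 5-5)
  Group 4: 'd' x 1 (positions 6-6)
  Group 5: 'c' x 1 (positions 7-7)
Total groups: 5

5


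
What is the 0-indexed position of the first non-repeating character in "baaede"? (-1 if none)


Input: baaede
Character frequencies:
  'a': 2
  'b': 1
  'd': 1
  'e': 2
Scanning left to right for freq == 1:
  Position 0 ('b'): unique! => answer = 0

0


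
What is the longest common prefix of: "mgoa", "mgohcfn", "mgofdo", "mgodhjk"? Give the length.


Words: mgoa, mgohcfn, mgofdo, mgodhjk
  Position 0: all 'm' => match
  Position 1: all 'g' => match
  Position 2: all 'o' => match
  Position 3: ('a', 'h', 'f', 'd') => mismatch, stop
LCP = "mgo" (length 3)

3


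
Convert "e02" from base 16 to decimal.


Input: "e02" in base 16
Positional expansion:
  Digit 'e' (value 14) x 16^2 = 3584
  Digit '0' (value 0) x 16^1 = 0
  Digit '2' (value 2) x 16^0 = 2
Sum = 3586

3586


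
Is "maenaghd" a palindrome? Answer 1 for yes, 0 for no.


Input: maenaghd
Reversed: dhganeam
  Compare pos 0 ('m') with pos 7 ('d'): MISMATCH
  Compare pos 1 ('a') with pos 6 ('h'): MISMATCH
  Compare pos 2 ('e') with pos 5 ('g'): MISMATCH
  Compare pos 3 ('n') with pos 4 ('a'): MISMATCH
Result: not a palindrome

0


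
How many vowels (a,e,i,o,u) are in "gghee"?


Input: gghee
Checking each character:
  'g' at position 0: consonant
  'g' at position 1: consonant
  'h' at position 2: consonant
  'e' at position 3: vowel (running total: 1)
  'e' at position 4: vowel (running total: 2)
Total vowels: 2

2


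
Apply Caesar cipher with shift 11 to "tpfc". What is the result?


Caesar cipher: shift "tpfc" by 11
  't' (pos 19) + 11 = pos 4 = 'e'
  'p' (pos 15) + 11 = pos 0 = 'a'
  'f' (pos 5) + 11 = pos 16 = 'q'
  'c' (pos 2) + 11 = pos 13 = 'n'
Result: eaqn

eaqn


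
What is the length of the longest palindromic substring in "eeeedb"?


Input: "eeeedb"
Checking substrings for palindromes:
  [0:4] "eeee" (len 4) => palindrome
  [0:3] "eee" (len 3) => palindrome
  [1:4] "eee" (len 3) => palindrome
  [0:2] "ee" (len 2) => palindrome
  [1:3] "ee" (len 2) => palindrome
  [2:4] "ee" (len 2) => palindrome
Longest palindromic substring: "eeee" with length 4

4


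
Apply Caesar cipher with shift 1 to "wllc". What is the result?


Caesar cipher: shift "wllc" by 1
  'w' (pos 22) + 1 = pos 23 = 'x'
  'l' (pos 11) + 1 = pos 12 = 'm'
  'l' (pos 11) + 1 = pos 12 = 'm'
  'c' (pos 2) + 1 = pos 3 = 'd'
Result: xmmd

xmmd


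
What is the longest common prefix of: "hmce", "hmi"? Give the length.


Words: hmce, hmi
  Position 0: all 'h' => match
  Position 1: all 'm' => match
  Position 2: ('c', 'i') => mismatch, stop
LCP = "hm" (length 2)

2


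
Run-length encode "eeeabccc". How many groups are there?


Input: eeeabccc
Scanning for consecutive runs:
  Group 1: 'e' x 3 (positions 0-2)
  Group 2: 'a' x 1 (positions 3-3)
  Group 3: 'b' x 1 (positions 4-4)
  Group 4: 'c' x 3 (positions 5-7)
Total groups: 4

4


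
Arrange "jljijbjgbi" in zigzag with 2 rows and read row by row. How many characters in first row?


Zigzag "jljijbjgbi" into 2 rows:
Placing characters:
  'j' => row 0
  'l' => row 1
  'j' => row 0
  'i' => row 1
  'j' => row 0
  'b' => row 1
  'j' => row 0
  'g' => row 1
  'b' => row 0
  'i' => row 1
Rows:
  Row 0: "jjjjb"
  Row 1: "libgi"
First row length: 5

5


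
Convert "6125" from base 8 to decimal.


Input: "6125" in base 8
Positional expansion:
  Digit '6' (value 6) x 8^3 = 3072
  Digit '1' (value 1) x 8^2 = 64
  Digit '2' (value 2) x 8^1 = 16
  Digit '5' (value 5) x 8^0 = 5
Sum = 3157

3157


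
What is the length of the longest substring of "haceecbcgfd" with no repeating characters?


Input: "haceecbcgfd"
Sliding window (track last position of each char):
  Position 0 ('h'): window [0,0] length 1 -- new best
  Position 1 ('a'): window [0,1] length 2 -- new best
  Position 2 ('c'): window [0,2] length 3 -- new best
  Position 3 ('e'): window [0,3] length 4 -- new best
  Position 4 ('e'): repeat (last at 3), move window start to 4
  Position 4 ('e'): window [4,4] length 1
  Position 5 ('c'): window [4,5] length 2
  Position 6 ('b'): window [4,6] length 3
  Position 7 ('c'): repeat (last at 5), move window start to 6
  Position 7 ('c'): window [6,7] length 2
  Position 8 ('g'): window [6,8] length 3
  Position 9 ('f'): window [6,9] length 4
  Position 10 ('d'): window [6,10] length 5 -- new best
Longest substring with no repeats: "bcgfd" with length 5

5


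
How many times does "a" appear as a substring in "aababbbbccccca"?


Searching for "a" in "aababbbbccccca"
Scanning each position:
  Position 0: "a" => MATCH
  Position 1: "a" => MATCH
  Position 2: "b" => no
  Position 3: "a" => MATCH
  Position 4: "b" => no
  Position 5: "b" => no
  Position 6: "b" => no
  Position 7: "b" => no
  Position 8: "c" => no
  Position 9: "c" => no
  Position 10: "c" => no
  Position 11: "c" => no
  Position 12: "c" => no
  Position 13: "a" => MATCH
Total occurrences: 4

4


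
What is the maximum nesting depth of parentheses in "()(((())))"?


Input: "()(((())))"
Tracking depth:
  Position 0 '(': depth becomes 1
  Position 1 ')': depth becomes 0
  Position 2 '(': depth becomes 1
  Position 3 '(': depth becomes 2
  Position 4 '(': depth becomes 3
  Position 5 '(': depth becomes 4
  Position 6 ')': depth becomes 3
  Position 7 ')': depth becomes 2
  Position 8 ')': depth becomes 1
  Position 9 ')': depth becomes 0
Maximum depth reached: 4

4
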